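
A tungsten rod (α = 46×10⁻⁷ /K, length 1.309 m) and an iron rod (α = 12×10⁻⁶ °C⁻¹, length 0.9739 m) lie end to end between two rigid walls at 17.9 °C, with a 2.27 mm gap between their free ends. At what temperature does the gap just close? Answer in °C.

Gap closes when ΔL₁ + ΔL₂ = 2.27 mm = 2.27×10⁻³ m
(α₁L₁ + α₂L₂)ΔT = g
α₁L₁ + α₂L₂ = 46×10⁻⁷×1.309 + 12×10⁻⁶×0.9739 = 1.77082×10⁻⁵ m/K
ΔT = 2.27×10⁻³ / 1.77082×10⁻⁵ = 128.19 K
T = 17.9 + 128.19 = 146.09 °C

T = 146 °C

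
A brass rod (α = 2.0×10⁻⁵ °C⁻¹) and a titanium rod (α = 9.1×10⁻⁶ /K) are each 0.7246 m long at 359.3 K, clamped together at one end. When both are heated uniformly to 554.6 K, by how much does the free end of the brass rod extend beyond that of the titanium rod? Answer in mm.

1.54 mm

ΔT = 195.3 K
brass: ΔL = 2.0×10⁻⁵ × 0.7246 m × 195.3 = 2.8303×10⁻³ m = 2.8303 mm
titanium: ΔL = 9.1×10⁻⁶ × 0.7246 m × 195.3 = 1.2878×10⁻³ m = 1.2878 mm
difference = 2.8303 − 1.2878 = 1.5425 mm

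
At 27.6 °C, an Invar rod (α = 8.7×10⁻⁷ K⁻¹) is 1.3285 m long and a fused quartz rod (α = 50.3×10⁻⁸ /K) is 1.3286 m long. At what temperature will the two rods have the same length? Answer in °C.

T = 232.7 °C

L₁(1 + α₁ΔT) = L₂(1 + α₂ΔT) ⇒ ΔT = (L₂ − L₁)/(α₁L₁ − α₂L₂)
L₂ − L₁ = 1.3286 − 1.3285 = 1.00×10⁻⁴ m
α₁L₁ − α₂L₂ = 8.7×10⁻⁷×1.3285 − 50.3×10⁻⁸×1.3286 = 4.875092×10⁻⁷ m/K
ΔT = 1.00×10⁻⁴ / 4.875092×10⁻⁷ = 205.124 K
T = 27.6 + 205.124 = 232.724 °C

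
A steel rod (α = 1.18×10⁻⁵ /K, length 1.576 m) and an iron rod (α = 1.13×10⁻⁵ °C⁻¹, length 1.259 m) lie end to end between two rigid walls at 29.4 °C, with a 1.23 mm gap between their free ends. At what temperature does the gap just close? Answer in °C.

α₁L₁ = 1.85968×10⁻⁵ m/K, α₂L₂ = 1.42267×10⁻⁵ m/K → total 3.28235×10⁻⁵ m/K
ΔT = g/(α₁L₁+α₂L₂) = 1.23×10⁻³ / 3.28235×10⁻⁵ = 37.473 K
T = 29.4 + 37.473 = 66.873 °C

T = 66.9 °C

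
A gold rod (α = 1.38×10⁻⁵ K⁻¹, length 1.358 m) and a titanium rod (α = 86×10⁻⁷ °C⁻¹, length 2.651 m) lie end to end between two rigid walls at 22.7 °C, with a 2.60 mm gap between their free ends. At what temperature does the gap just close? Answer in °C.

Gap closes when ΔL₁ + ΔL₂ = 2.60 mm = 2.60×10⁻³ m
(α₁L₁ + α₂L₂)ΔT = g
α₁L₁ + α₂L₂ = 1.38×10⁻⁵×1.358 + 86×10⁻⁷×2.651 = 4.1539×10⁻⁵ m/K
ΔT = 2.60×10⁻³ / 4.1539×10⁻⁵ = 62.592 K
T = 22.7 + 62.592 = 85.292 °C

T = 85.3 °C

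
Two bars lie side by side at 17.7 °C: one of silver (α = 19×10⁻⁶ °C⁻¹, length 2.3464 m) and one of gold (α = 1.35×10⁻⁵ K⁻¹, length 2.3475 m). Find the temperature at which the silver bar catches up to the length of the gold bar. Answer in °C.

L₁(1 + α₁ΔT) = L₂(1 + α₂ΔT) ⇒ ΔT = (L₂ − L₁)/(α₁L₁ − α₂L₂)
L₂ − L₁ = 2.3475 − 2.3464 = 1.10×10⁻³ m
α₁L₁ − α₂L₂ = 19×10⁻⁶×2.3464 − 1.35×10⁻⁵×2.3475 = 1.289035×10⁻⁵ m/K
ΔT = 1.10×10⁻³ / 1.289035×10⁻⁵ = 85.335 K
T = 17.7 + 85.335 = 103.035 °C

T = 103.0 °C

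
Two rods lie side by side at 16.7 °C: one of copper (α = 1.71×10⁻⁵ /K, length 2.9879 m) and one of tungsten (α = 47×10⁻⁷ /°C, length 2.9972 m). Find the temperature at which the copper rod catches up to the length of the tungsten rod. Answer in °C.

Equal length when α₁L₁ΔT − α₂L₂ΔT = L₂ − L₁ = 9.30×10⁻³ m
α₁L₁ = 5.109309×10⁻⁵, α₂L₂ = 1.408684×10⁻⁵ → Δ(αL) = 3.700625×10⁻⁵ m/K
ΔT = 9.30×10⁻³ / 3.700625×10⁻⁵ = 251.309 K, so T = 16.7 + 251.309 = 268.009 °C

T = 268.0 °C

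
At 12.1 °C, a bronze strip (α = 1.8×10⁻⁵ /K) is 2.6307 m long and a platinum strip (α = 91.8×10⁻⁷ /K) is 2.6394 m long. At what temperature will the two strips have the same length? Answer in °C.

L₁(1 + α₁ΔT) = L₂(1 + α₂ΔT) ⇒ ΔT = (L₂ − L₁)/(α₁L₁ − α₂L₂)
L₂ − L₁ = 2.6394 − 2.6307 = 8.70×10⁻³ m
α₁L₁ − α₂L₂ = 1.8×10⁻⁵×2.6307 − 91.8×10⁻⁷×2.6394 = 2.3122908×10⁻⁵ m/K
ΔT = 8.70×10⁻³ / 2.3122908×10⁻⁵ = 376.250 K
T = 12.1 + 376.250 = 388.350 °C

T = 388.4 °C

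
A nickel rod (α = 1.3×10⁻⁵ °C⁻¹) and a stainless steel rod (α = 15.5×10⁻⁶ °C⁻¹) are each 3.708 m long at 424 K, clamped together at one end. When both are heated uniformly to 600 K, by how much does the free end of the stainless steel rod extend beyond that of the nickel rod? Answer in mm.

ΔT = 176 K
nickel: ΔL = 1.3×10⁻⁵ × 3.708 m × 176 = 8.4839×10⁻³ m = 8.4839 mm
stainless steel: ΔL = 15.5×10⁻⁶ × 3.708 m × 176 = 1.0115×10⁻² m = 10.115 mm
difference = 10.115 − 8.4839 = 1.6311 mm

1.63 mm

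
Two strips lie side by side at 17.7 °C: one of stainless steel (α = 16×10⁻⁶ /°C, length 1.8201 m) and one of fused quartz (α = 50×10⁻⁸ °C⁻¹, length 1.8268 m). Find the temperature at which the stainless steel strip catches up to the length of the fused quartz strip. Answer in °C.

T = 255.2 °C

L₁(1 + α₁ΔT) = L₂(1 + α₂ΔT) ⇒ ΔT = (L₂ − L₁)/(α₁L₁ − α₂L₂)
L₂ − L₁ = 1.8268 − 1.8201 = 6.70×10⁻³ m
α₁L₁ − α₂L₂ = 16×10⁻⁶×1.8201 − 50×10⁻⁸×1.8268 = 2.82082×10⁻⁵ m/K
ΔT = 6.70×10⁻³ / 2.82082×10⁻⁵ = 237.520 K
T = 17.7 + 237.520 = 255.220 °C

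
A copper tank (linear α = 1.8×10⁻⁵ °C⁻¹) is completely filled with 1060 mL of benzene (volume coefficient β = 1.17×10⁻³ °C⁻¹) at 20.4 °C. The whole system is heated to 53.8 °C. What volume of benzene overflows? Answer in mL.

39.5 mL

The tank also expands: β_container ≈ 3α = 5.4×10⁻⁵ /K
Net overflow = V₀(β_liq − 3α_cont)ΔT
β − 3α = 1.17×10⁻³ − 5.4×10⁻⁵ = 1.116×10⁻³ /K; ΔT = 33.4 K
ΔV = 1060 × 1.116×10⁻³ × 33.4 = 39.5 mL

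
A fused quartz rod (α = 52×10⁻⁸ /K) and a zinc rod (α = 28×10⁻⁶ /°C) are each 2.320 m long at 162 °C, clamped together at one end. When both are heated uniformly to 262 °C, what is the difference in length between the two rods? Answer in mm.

6.38 mm

ΔT = 100 K
fused quartz: ΔL = 52×10⁻⁸ × 2.320 m × 100 = 1.2064×10⁻⁴ m = 0.12064 mm
zinc: ΔL = 28×10⁻⁶ × 2.320 m × 100 = 6.4960×10⁻³ m = 6.4960 mm
difference = 6.4960 − 0.12064 = 6.37536 mm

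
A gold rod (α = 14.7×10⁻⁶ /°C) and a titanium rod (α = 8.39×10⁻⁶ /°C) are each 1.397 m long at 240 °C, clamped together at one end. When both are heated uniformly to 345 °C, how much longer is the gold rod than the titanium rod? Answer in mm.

ΔT = 105 K
gold: ΔL = 14.7×10⁻⁶ × 1.397 m × 105 = 2.1563×10⁻³ m = 2.1563 mm
titanium: ΔL = 8.39×10⁻⁶ × 1.397 m × 105 = 1.2307×10⁻³ m = 1.2307 mm
difference = 2.1563 − 1.2307 = 0.9256 mm

0.926 mm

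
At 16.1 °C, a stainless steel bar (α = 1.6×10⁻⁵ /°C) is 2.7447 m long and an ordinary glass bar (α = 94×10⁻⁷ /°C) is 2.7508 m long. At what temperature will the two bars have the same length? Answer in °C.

L₁(1 + α₁ΔT) = L₂(1 + α₂ΔT) ⇒ ΔT = (L₂ − L₁)/(α₁L₁ − α₂L₂)
L₂ − L₁ = 2.7508 − 2.7447 = 6.10×10⁻³ m
α₁L₁ − α₂L₂ = 1.6×10⁻⁵×2.7447 − 94×10⁻⁷×2.7508 = 1.805768×10⁻⁵ m/K
ΔT = 6.10×10⁻³ / 1.805768×10⁻⁵ = 337.806 K
T = 16.1 + 337.806 = 353.906 °C

T = 353.9 °C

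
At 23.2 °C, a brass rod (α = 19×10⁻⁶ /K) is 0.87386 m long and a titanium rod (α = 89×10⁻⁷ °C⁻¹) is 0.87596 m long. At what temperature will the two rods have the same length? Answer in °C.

T = 261.6 °C

L₁(1 + α₁ΔT) = L₂(1 + α₂ΔT) ⇒ ΔT = (L₂ − L₁)/(α₁L₁ − α₂L₂)
L₂ − L₁ = 0.87596 − 0.87386 = 2.10×10⁻³ m
α₁L₁ − α₂L₂ = 19×10⁻⁶×0.87386 − 89×10⁻⁷×0.87596 = 8.807296×10⁻⁶ m/K
ΔT = 2.10×10⁻³ / 8.807296×10⁻⁶ = 238.439 K
T = 23.2 + 238.439 = 261.639 °C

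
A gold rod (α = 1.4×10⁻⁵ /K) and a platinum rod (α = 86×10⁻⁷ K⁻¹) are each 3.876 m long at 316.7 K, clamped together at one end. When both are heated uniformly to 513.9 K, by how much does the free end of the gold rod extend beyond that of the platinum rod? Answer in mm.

ΔT = 197.2 K
gold: ΔL = 1.4×10⁻⁵ × 3.876 m × 197.2 = 1.0701×10⁻² m = 10.701 mm
platinum: ΔL = 86×10⁻⁷ × 3.876 m × 197.2 = 6.5734×10⁻³ m = 6.5734 mm
difference = 10.701 − 6.5734 = 4.1276 mm

4.13 mm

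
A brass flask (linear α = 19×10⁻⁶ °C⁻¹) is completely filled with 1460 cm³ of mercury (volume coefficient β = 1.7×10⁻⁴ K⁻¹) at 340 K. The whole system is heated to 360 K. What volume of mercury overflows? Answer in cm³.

3.30 cm³

The flask also expands: β_container ≈ 3α = 5.7×10⁻⁵ /K
Net overflow = V₀(β_liq − 3α_cont)ΔT
β − 3α = 1.70×10⁻⁴ − 5.7×10⁻⁵ = 1.13×10⁻⁴ /K; ΔT = 20 K
ΔV = 1460 × 1.13×10⁻⁴ × 20 = 3.30 cm³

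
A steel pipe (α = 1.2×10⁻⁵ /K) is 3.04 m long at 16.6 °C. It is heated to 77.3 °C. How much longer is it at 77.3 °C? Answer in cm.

|ΔT| = |77.3 − 16.6| = 60.7 K
ΔL = αL₀ΔT = (1.2×10⁻⁵)(3.04)(60.7) = 2.21×10⁻³ m

ΔL = 0.221 cm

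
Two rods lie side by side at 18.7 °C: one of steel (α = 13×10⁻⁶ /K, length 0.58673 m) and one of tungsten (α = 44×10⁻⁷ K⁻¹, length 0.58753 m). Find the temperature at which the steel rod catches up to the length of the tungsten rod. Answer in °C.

Equal length when α₁L₁ΔT − α₂L₂ΔT = L₂ − L₁ = 8.00×10⁻⁴ m
α₁L₁ = 7.62749×10⁻⁶, α₂L₂ = 2.585132×10⁻⁶ → Δ(αL) = 5.042358×10⁻⁶ m/K
ΔT = 8.00×10⁻⁴ / 5.042358×10⁻⁶ = 158.656 K, so T = 18.7 + 158.656 = 177.356 °C

T = 177.4 °C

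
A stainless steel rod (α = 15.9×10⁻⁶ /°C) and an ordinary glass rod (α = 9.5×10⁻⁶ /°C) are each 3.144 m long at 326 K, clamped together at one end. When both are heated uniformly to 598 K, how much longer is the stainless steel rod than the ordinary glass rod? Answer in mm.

ΔT = 272 K
stainless steel: ΔL = 15.9×10⁻⁶ × 3.144 m × 272 = 1.3597×10⁻² m = 13.597 mm
ordinary glass: ΔL = 9.5×10⁻⁶ × 3.144 m × 272 = 8.1241×10⁻³ m = 8.1241 mm
difference = 13.597 − 8.1241 = 5.4729 mm

5.47 mm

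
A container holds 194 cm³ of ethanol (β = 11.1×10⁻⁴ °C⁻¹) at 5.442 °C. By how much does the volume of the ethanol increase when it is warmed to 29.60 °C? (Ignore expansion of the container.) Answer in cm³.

ΔV = 5.20 cm³

|ΔT| = |29.60 − 5.442| = 24.158 K
ΔV = βV₀ΔT = (11.1×10⁻⁴)(194)(24.158) = 5.20 cm³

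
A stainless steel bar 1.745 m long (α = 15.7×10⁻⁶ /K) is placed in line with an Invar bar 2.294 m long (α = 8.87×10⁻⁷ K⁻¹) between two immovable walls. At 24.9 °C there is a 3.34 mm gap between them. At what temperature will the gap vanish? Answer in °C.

T = 138 °C

Gap closes when ΔL₁ + ΔL₂ = 3.34 mm = 3.34×10⁻³ m
(α₁L₁ + α₂L₂)ΔT = g
α₁L₁ + α₂L₂ = 15.7×10⁻⁶×1.745 + 8.87×10⁻⁷×2.294 = 2.9431278×10⁻⁵ m/K
ΔT = 3.34×10⁻³ / 2.9431278×10⁻⁵ = 113.48 K
T = 24.9 + 113.48 = 138.38 °C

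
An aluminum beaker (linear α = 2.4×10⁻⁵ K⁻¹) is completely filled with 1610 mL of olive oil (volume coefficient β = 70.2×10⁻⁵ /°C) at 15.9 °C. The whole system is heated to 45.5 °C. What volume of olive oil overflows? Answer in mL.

The beaker also expands: β_container ≈ 3α = 7.2×10⁻⁵ /K
Net overflow = V₀(β_liq − 3α_cont)ΔT
β − 3α = 7.02×10⁻⁴ − 7.2×10⁻⁵ = 6.30×10⁻⁴ /K; ΔT = 29.6 K
ΔV = 1610 × 6.30×10⁻⁴ × 29.6 = 30.0 mL

30.0 mL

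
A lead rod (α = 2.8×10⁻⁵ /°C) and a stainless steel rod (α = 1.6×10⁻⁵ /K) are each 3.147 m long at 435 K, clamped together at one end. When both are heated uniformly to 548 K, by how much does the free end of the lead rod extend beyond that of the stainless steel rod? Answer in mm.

ΔT = 113 K
lead: ΔL = 2.8×10⁻⁵ × 3.147 m × 113 = 9.9571×10⁻³ m = 9.9571 mm
stainless steel: ΔL = 1.6×10⁻⁵ × 3.147 m × 113 = 5.6898×10⁻³ m = 5.6898 mm
difference = 9.9571 − 5.6898 = 4.2673 mm

4.27 mm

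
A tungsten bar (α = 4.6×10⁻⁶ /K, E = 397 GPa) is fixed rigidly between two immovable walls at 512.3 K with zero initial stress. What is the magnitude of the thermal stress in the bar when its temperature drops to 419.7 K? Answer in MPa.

Fully constrained: the free strain ε = αΔT is blocked, so σ = Eε = EαΔT.
|ΔT| = 92.6 K
σ = 397×10⁹ × 4.6×10⁻⁶ × 92.6 = 1.69×10⁸ Pa

σ = 169 MPa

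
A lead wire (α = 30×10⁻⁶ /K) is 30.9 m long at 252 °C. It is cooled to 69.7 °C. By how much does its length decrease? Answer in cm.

ΔL = 16.9 cm

|ΔT| = |69.7 − 252| = 182.3 K
ΔL = αL₀ΔT = (30×10⁻⁶)(30.9)(182.3) = 1.69×10⁻¹ m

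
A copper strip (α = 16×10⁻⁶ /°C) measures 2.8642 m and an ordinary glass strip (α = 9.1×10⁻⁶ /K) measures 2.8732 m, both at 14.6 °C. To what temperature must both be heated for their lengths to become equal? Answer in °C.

Equal length when α₁L₁ΔT − α₂L₂ΔT = L₂ − L₁ = 9.00×10⁻³ m
α₁L₁ = 4.58272×10⁻⁵, α₂L₂ = 2.614612×10⁻⁵ → Δ(αL) = 1.968108×10⁻⁵ m/K
ΔT = 9.00×10⁻³ / 1.968108×10⁻⁵ = 457.292 K, so T = 14.6 + 457.292 = 471.892 °C

T = 471.9 °C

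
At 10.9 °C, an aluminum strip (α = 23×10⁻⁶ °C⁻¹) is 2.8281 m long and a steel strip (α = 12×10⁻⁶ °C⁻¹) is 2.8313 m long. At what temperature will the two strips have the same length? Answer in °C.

Equal length when α₁L₁ΔT − α₂L₂ΔT = L₂ − L₁ = 3.20×10⁻³ m
α₁L₁ = 6.50463×10⁻⁵, α₂L₂ = 3.39756×10⁻⁵ → Δ(αL) = 3.10707×10⁻⁵ m/K
ΔT = 3.20×10⁻³ / 3.10707×10⁻⁵ = 102.991 K, so T = 10.9 + 102.991 = 113.891 °C

T = 113.9 °C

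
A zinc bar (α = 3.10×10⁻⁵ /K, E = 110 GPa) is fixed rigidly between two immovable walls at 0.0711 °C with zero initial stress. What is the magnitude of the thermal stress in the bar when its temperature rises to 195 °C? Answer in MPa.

Fully constrained: the free strain ε = αΔT is blocked, so σ = Eε = EαΔT.
|ΔT| = 194.9289 K
σ = 110×10⁹ × 3.10×10⁻⁵ × 194.9289 = 6.65×10⁸ Pa

σ = 665 MPa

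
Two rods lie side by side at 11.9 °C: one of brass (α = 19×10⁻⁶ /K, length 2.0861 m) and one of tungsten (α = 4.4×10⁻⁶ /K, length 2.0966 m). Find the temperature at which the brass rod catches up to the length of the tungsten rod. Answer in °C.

T = 357.2 °C

L₁(1 + α₁ΔT) = L₂(1 + α₂ΔT) ⇒ ΔT = (L₂ − L₁)/(α₁L₁ − α₂L₂)
L₂ − L₁ = 2.0966 − 2.0861 = 1.05×10⁻² m
α₁L₁ − α₂L₂ = 19×10⁻⁶×2.0861 − 4.4×10⁻⁶×2.0966 = 3.041086×10⁻⁵ m/K
ΔT = 1.05×10⁻² / 3.041086×10⁻⁵ = 345.271 K
T = 11.9 + 345.271 = 357.171 °C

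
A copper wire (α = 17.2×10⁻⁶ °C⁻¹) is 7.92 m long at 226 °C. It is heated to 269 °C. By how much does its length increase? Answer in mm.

ΔL = 5.86 mm

|ΔT| = |269 − 226| = 43 K
ΔL = αL₀ΔT = (17.2×10⁻⁶)(7.92)(43) = 5.86×10⁻³ m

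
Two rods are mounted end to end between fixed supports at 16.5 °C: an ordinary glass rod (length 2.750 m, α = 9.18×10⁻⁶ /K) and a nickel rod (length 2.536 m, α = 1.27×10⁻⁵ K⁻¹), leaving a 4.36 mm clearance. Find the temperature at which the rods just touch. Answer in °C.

α₁L₁ = 2.5245×10⁻⁵ m/K, α₂L₂ = 3.22072×10⁻⁵ m/K → total 5.74522×10⁻⁵ m/K
ΔT = g/(α₁L₁+α₂L₂) = 4.36×10⁻³ / 5.74522×10⁻⁵ = 75.889 K
T = 16.5 + 75.889 = 92.389 °C

T = 92.4 °C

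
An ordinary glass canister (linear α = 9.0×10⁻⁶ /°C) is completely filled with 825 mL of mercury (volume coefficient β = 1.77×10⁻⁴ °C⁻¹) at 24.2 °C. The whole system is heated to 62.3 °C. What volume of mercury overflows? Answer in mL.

4.71 mL

The canister also expands: β_container ≈ 3α = 2.7×10⁻⁵ /K
Net overflow = V₀(β_liq − 3α_cont)ΔT
β − 3α = 1.77×10⁻⁴ − 2.7×10⁻⁵ = 1.50×10⁻⁴ /K; ΔT = 38.1 K
ΔV = 825 × 1.50×10⁻⁴ × 38.1 = 4.71 mL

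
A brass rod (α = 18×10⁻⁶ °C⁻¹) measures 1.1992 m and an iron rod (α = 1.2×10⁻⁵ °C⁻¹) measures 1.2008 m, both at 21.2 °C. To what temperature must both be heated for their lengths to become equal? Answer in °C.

T = 244.2 °C

Equal length when α₁L₁ΔT − α₂L₂ΔT = L₂ − L₁ = 1.60×10⁻³ m
α₁L₁ = 2.15856×10⁻⁵, α₂L₂ = 1.44096×10⁻⁵ → Δ(αL) = 7.176×10⁻⁶ m/K
ΔT = 1.60×10⁻³ / 7.176×10⁻⁶ = 222.965 K, so T = 21.2 + 222.965 = 244.165 °C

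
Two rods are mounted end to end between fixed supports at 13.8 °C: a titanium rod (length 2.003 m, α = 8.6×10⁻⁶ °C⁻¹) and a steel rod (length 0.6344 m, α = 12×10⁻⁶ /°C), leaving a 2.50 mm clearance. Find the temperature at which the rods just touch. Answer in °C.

T = 114 °C

α₁L₁ = 1.72258×10⁻⁵ m/K, α₂L₂ = 7.6128×10⁻⁶ m/K → total 2.48386×10⁻⁵ m/K
ΔT = g/(α₁L₁+α₂L₂) = 2.50×10⁻³ / 2.48386×10⁻⁵ = 100.65 K
T = 13.8 + 100.65 = 114.45 °C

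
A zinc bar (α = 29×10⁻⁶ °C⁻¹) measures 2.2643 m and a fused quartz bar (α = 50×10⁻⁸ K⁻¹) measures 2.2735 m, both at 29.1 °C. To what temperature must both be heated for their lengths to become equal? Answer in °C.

T = 171.7 °C

Equal length when α₁L₁ΔT − α₂L₂ΔT = L₂ − L₁ = 9.20×10⁻³ m
α₁L₁ = 6.56647×10⁻⁵, α₂L₂ = 1.13675×10⁻⁶ → Δ(αL) = 6.452795×10⁻⁵ m/K
ΔT = 9.20×10⁻³ / 6.452795×10⁻⁵ = 142.574 K, so T = 29.1 + 142.574 = 171.674 °C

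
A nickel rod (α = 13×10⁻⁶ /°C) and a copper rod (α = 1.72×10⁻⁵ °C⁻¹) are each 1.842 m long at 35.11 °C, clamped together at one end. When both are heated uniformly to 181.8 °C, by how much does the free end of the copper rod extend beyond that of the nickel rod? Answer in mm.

ΔT = 146.69 K
nickel: ΔL = 13×10⁻⁶ × 1.842 m × 146.69 = 3.5126×10⁻³ m = 3.5126 mm
copper: ΔL = 1.72×10⁻⁵ × 1.842 m × 146.69 = 4.6475×10⁻³ m = 4.6475 mm
difference = 4.6475 − 3.5126 = 1.1349 mm

1.13 mm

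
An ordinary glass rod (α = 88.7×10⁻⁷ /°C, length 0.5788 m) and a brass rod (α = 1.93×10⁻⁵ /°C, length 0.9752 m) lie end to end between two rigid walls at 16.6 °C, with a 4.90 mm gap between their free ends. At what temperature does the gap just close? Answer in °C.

T = 221 °C

α₁L₁ = 5.133956×10⁻⁶ m/K, α₂L₂ = 1.882136×10⁻⁵ m/K → total 2.3955316×10⁻⁵ m/K
ΔT = g/(α₁L₁+α₂L₂) = 4.90×10⁻³ / 2.3955316×10⁻⁵ = 204.55 K
T = 16.6 + 204.55 = 221.15 °C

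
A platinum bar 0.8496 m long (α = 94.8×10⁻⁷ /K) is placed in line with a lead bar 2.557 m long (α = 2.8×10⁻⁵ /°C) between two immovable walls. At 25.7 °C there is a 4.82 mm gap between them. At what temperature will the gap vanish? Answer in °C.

Gap closes when ΔL₁ + ΔL₂ = 4.82 mm = 4.82×10⁻³ m
(α₁L₁ + α₂L₂)ΔT = g
α₁L₁ + α₂L₂ = 94.8×10⁻⁷×0.8496 + 2.8×10⁻⁵×2.557 = 7.9650208×10⁻⁵ m/K
ΔT = 4.82×10⁻³ / 7.9650208×10⁻⁵ = 60.515 K
T = 25.7 + 60.515 = 86.215 °C

T = 86.2 °C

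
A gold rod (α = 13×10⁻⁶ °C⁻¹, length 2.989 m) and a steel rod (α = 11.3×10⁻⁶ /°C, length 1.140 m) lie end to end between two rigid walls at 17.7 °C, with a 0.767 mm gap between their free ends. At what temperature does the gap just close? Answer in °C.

T = 32.5 °C

Gap closes when ΔL₁ + ΔL₂ = 0.767 mm = 7.67×10⁻⁴ m
(α₁L₁ + α₂L₂)ΔT = g
α₁L₁ + α₂L₂ = 13×10⁻⁶×2.989 + 11.3×10⁻⁶×1.140 = 5.1739×10⁻⁵ m/K
ΔT = 7.67×10⁻⁴ / 5.1739×10⁻⁵ = 14.824 K
T = 17.7 + 14.824 = 32.524 °C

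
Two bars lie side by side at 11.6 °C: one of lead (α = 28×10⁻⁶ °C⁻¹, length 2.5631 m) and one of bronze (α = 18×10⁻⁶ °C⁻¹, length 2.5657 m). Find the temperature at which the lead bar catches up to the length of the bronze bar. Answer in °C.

T = 113.2 °C

Equal length when α₁L₁ΔT − α₂L₂ΔT = L₂ − L₁ = 2.60×10⁻³ m
α₁L₁ = 7.17668×10⁻⁵, α₂L₂ = 4.61826×10⁻⁵ → Δ(αL) = 2.55842×10⁻⁵ m/K
ΔT = 2.60×10⁻³ / 2.55842×10⁻⁵ = 101.625 K, so T = 11.6 + 101.625 = 113.225 °C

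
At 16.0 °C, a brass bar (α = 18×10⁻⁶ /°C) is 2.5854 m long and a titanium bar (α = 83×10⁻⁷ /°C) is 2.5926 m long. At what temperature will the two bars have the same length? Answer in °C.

L₁(1 + α₁ΔT) = L₂(1 + α₂ΔT) ⇒ ΔT = (L₂ − L₁)/(α₁L₁ − α₂L₂)
L₂ − L₁ = 2.5926 − 2.5854 = 7.20×10⁻³ m
α₁L₁ − α₂L₂ = 18×10⁻⁶×2.5854 − 83×10⁻⁷×2.5926 = 2.501862×10⁻⁵ m/K
ΔT = 7.20×10⁻³ / 2.501862×10⁻⁵ = 287.786 K
T = 16.0 + 287.786 = 303.786 °C

T = 303.8 °C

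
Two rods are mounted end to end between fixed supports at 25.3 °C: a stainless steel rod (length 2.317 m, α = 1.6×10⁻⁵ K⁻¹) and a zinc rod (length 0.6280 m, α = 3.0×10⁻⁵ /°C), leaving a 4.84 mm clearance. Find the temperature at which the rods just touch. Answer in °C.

Gap closes when ΔL₁ + ΔL₂ = 4.84 mm = 4.84×10⁻³ m
(α₁L₁ + α₂L₂)ΔT = g
α₁L₁ + α₂L₂ = 1.6×10⁻⁵×2.317 + 3.0×10⁻⁵×0.6280 = 5.5912×10⁻⁵ m/K
ΔT = 4.84×10⁻³ / 5.5912×10⁻⁵ = 86.56 K
T = 25.3 + 86.56 = 111.86 °C

T = 112 °C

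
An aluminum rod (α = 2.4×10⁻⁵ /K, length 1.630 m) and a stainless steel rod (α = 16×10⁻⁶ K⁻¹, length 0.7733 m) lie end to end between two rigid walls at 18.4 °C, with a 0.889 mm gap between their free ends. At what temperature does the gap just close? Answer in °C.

α₁L₁ = 3.912×10⁻⁵ m/K, α₂L₂ = 1.23728×10⁻⁵ m/K → total 5.14928×10⁻⁵ m/K
ΔT = g/(α₁L₁+α₂L₂) = 8.89×10⁻⁴ / 5.14928×10⁻⁵ = 17.265 K
T = 18.4 + 17.265 = 35.665 °C

T = 35.7 °C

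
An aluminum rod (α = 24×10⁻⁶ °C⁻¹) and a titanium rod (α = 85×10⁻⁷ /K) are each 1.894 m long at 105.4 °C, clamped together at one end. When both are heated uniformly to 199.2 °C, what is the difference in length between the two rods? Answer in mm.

2.75 mm

ΔT = 93.8 K
aluminum: ΔL = 24×10⁻⁶ × 1.894 m × 93.8 = 4.2638×10⁻³ m = 4.2638 mm
titanium: ΔL = 85×10⁻⁷ × 1.894 m × 93.8 = 1.5101×10⁻³ m = 1.5101 mm
difference = 4.2638 − 1.5101 = 2.7537 mm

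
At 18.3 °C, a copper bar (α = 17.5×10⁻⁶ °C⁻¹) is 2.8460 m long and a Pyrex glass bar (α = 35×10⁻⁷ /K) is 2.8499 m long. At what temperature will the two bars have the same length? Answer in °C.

T = 116.2 °C

L₁(1 + α₁ΔT) = L₂(1 + α₂ΔT) ⇒ ΔT = (L₂ − L₁)/(α₁L₁ − α₂L₂)
L₂ − L₁ = 2.8499 − 2.8460 = 3.90×10⁻³ m
α₁L₁ − α₂L₂ = 17.5×10⁻⁶×2.8460 − 35×10⁻⁷×2.8499 = 3.983035×10⁻⁵ m/K
ΔT = 3.90×10⁻³ / 3.983035×10⁻⁵ = 97.915 K
T = 18.3 + 97.915 = 116.215 °C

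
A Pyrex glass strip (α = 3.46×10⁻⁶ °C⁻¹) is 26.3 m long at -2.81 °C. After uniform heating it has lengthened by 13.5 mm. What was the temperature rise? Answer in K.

ΔT = 148 K

ΔL = αL₀ΔT ⇒ ΔT = ΔL / (αL₀)
ΔT = 13.5×10⁻³ m / (3.46×10⁻⁶ × 26.3 m) = 148.35 K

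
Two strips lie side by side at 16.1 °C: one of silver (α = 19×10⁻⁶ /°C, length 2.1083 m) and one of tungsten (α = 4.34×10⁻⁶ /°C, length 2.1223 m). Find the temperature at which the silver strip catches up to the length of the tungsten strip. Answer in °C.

T = 470.0 °C

L₁(1 + α₁ΔT) = L₂(1 + α₂ΔT) ⇒ ΔT = (L₂ − L₁)/(α₁L₁ − α₂L₂)
L₂ − L₁ = 2.1223 − 2.1083 = 1.40×10⁻² m
α₁L₁ − α₂L₂ = 19×10⁻⁶×2.1083 − 4.34×10⁻⁶×2.1223 = 3.0846918×10⁻⁵ m/K
ΔT = 1.40×10⁻² / 3.0846918×10⁻⁵ = 453.854 K
T = 16.1 + 453.854 = 469.954 °C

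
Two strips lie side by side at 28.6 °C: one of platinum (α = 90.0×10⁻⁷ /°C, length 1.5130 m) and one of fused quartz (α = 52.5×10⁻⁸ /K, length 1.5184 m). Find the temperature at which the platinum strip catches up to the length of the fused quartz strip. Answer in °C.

T = 449.8 °C

L₁(1 + α₁ΔT) = L₂(1 + α₂ΔT) ⇒ ΔT = (L₂ − L₁)/(α₁L₁ − α₂L₂)
L₂ − L₁ = 1.5184 − 1.5130 = 5.40×10⁻³ m
α₁L₁ − α₂L₂ = 90.0×10⁻⁷×1.5130 − 52.5×10⁻⁸×1.5184 = 1.281984×10⁻⁵ m/K
ΔT = 5.40×10⁻³ / 1.281984×10⁻⁵ = 421.222 K
T = 28.6 + 421.222 = 449.822 °C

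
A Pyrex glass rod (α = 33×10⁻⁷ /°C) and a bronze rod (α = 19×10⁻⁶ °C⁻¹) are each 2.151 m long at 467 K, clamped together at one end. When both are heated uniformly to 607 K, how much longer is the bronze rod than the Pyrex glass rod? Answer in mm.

ΔT = 140 K
Pyrex glass: ΔL = 33×10⁻⁷ × 2.151 m × 140 = 9.9376×10⁻⁴ m = 0.99376 mm
bronze: ΔL = 19×10⁻⁶ × 2.151 m × 140 = 5.7217×10⁻³ m = 5.7217 mm
difference = 5.7217 − 0.99376 = 4.72794 mm

4.73 mm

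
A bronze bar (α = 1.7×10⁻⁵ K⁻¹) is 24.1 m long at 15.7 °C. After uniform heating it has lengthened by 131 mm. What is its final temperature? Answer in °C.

ΔL = αL₀ΔT ⇒ ΔT = ΔL / (αL₀)
ΔT = 131×10⁻³ m / (1.7×10⁻⁵ × 24.1 m) = 319.75 K
T = 15.7 + 319.75 = 335.45 °C

T = 335 °C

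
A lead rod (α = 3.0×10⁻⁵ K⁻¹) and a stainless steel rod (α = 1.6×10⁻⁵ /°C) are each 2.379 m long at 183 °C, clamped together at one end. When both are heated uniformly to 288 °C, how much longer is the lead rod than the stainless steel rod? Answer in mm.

3.50 mm

ΔT = 105 K
lead: ΔL = 3.0×10⁻⁵ × 2.379 m × 105 = 7.4939×10⁻³ m = 7.4939 mm
stainless steel: ΔL = 1.6×10⁻⁵ × 2.379 m × 105 = 3.9967×10⁻³ m = 3.9967 mm
difference = 7.4939 − 3.9967 = 3.4972 mm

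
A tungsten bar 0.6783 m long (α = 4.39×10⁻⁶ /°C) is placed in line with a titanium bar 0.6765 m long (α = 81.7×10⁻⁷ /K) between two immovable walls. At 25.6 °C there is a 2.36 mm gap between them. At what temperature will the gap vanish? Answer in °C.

Gap closes when ΔL₁ + ΔL₂ = 2.36 mm = 2.36×10⁻³ m
(α₁L₁ + α₂L₂)ΔT = g
α₁L₁ + α₂L₂ = 4.39×10⁻⁶×0.6783 + 81.7×10⁻⁷×0.6765 = 8.504742×10⁻⁶ m/K
ΔT = 2.36×10⁻³ / 8.504742×10⁻⁶ = 277.49 K
T = 25.6 + 277.49 = 303.09 °C

T = 303 °C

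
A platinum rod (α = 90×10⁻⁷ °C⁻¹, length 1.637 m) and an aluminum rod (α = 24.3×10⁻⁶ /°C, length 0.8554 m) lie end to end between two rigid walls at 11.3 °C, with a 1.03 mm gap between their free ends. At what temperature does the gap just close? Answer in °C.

T = 40.3 °C

α₁L₁ = 1.4733×10⁻⁵ m/K, α₂L₂ = 2.078622×10⁻⁵ m/K → total 3.551922×10⁻⁵ m/K
ΔT = g/(α₁L₁+α₂L₂) = 1.03×10⁻³ / 3.551922×10⁻⁵ = 28.998 K
T = 11.3 + 28.998 = 40.298 °C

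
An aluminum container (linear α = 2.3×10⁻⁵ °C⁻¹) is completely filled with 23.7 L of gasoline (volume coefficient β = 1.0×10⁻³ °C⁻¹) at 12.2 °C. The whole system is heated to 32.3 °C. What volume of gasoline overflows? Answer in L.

The container also expands: β_container ≈ 3α = 6.9×10⁻⁵ /K
Net overflow = V₀(β_liq − 3α_cont)ΔT
β − 3α = 1.00×10⁻³ − 6.9×10⁻⁵ = 9.31×10⁻⁴ /K; ΔT = 20.1 K
ΔV = 23.7 × 9.31×10⁻⁴ × 20.1 = 0.444 L

0.444 L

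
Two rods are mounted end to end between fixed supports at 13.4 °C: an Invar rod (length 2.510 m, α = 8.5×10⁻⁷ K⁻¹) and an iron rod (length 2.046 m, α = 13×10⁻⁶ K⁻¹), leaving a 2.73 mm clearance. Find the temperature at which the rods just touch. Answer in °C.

α₁L₁ = 2.1335×10⁻⁶ m/K, α₂L₂ = 2.6598×10⁻⁵ m/K → total 2.87315×10⁻⁵ m/K
ΔT = g/(α₁L₁+α₂L₂) = 2.73×10⁻³ / 2.87315×10⁻⁵ = 95.02 K
T = 13.4 + 95.02 = 108.42 °C

T = 108 °C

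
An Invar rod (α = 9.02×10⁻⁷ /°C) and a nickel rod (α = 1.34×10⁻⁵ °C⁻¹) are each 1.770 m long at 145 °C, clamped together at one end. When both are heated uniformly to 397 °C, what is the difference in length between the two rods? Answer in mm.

ΔT = 252 K
Invar: ΔL = 9.02×10⁻⁷ × 1.770 m × 252 = 4.0233×10⁻⁴ m = 0.40233 mm
nickel: ΔL = 1.34×10⁻⁵ × 1.770 m × 252 = 5.9769×10⁻³ m = 5.9769 mm
difference = 5.9769 − 0.40233 = 5.57457 mm

5.57 mm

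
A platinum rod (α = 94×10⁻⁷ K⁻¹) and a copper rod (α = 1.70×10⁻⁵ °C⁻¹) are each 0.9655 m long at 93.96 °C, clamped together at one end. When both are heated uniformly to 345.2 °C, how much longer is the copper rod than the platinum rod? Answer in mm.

1.84 mm

ΔT = 251.24 K
platinum: ΔL = 94×10⁻⁷ × 0.9655 m × 251.24 = 2.2802×10⁻³ m = 2.2802 mm
copper: ΔL = 1.70×10⁻⁵ × 0.9655 m × 251.24 = 4.1237×10⁻³ m = 4.1237 mm
difference = 4.1237 − 2.2802 = 1.8435 mm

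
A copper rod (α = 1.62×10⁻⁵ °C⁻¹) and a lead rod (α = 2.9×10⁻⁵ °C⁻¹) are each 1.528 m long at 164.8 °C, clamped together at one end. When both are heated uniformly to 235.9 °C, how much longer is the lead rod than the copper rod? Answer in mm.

ΔT = 71.1 K
copper: ΔL = 1.62×10⁻⁵ × 1.528 m × 71.1 = 1.7600×10⁻³ m = 1.7600 mm
lead: ΔL = 2.9×10⁻⁵ × 1.528 m × 71.1 = 3.1506×10⁻³ m = 3.1506 mm
difference = 3.1506 − 1.7600 = 1.3906 mm

1.39 mm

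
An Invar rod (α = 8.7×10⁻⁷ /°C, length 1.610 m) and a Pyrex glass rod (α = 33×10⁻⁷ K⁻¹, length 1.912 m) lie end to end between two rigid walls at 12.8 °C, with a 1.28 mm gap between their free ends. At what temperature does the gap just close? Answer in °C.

Gap closes when ΔL₁ + ΔL₂ = 1.28 mm = 1.28×10⁻³ m
(α₁L₁ + α₂L₂)ΔT = g
α₁L₁ + α₂L₂ = 8.7×10⁻⁷×1.610 + 33×10⁻⁷×1.912 = 7.7103×10⁻⁶ m/K
ΔT = 1.28×10⁻³ / 7.7103×10⁻⁶ = 166.01 K
T = 12.8 + 166.01 = 178.81 °C

T = 179 °C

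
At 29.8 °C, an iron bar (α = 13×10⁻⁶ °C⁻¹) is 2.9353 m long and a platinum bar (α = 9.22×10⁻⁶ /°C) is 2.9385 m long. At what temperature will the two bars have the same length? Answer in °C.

T = 319.0 °C

L₁(1 + α₁ΔT) = L₂(1 + α₂ΔT) ⇒ ΔT = (L₂ − L₁)/(α₁L₁ − α₂L₂)
L₂ − L₁ = 2.9385 − 2.9353 = 3.20×10⁻³ m
α₁L₁ − α₂L₂ = 13×10⁻⁶×2.9353 − 9.22×10⁻⁶×2.9385 = 1.106593×10⁻⁵ m/K
ΔT = 3.20×10⁻³ / 1.106593×10⁻⁵ = 289.176 K
T = 29.8 + 289.176 = 318.976 °C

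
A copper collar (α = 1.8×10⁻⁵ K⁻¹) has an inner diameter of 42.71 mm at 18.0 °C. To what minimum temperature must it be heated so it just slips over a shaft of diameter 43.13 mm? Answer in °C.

Required Δd = 43.13 − 42.71 = 0.42 mm
Δd = αd₀ΔT ⇒ ΔT = Δd/(αd₀) = 0.42 / (1.8×10⁻⁵ × 42.71) = 546.32 K
T_min = 18.0 + 546.32 = 564.32 °C

T = 564 °C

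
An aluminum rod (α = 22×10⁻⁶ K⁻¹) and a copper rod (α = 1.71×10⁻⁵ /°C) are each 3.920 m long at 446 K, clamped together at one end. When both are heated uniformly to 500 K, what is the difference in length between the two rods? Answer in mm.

ΔT = 54 K
aluminum: ΔL = 22×10⁻⁶ × 3.920 m × 54 = 4.6570×10⁻³ m = 4.6570 mm
copper: ΔL = 1.71×10⁻⁵ × 3.920 m × 54 = 3.6197×10⁻³ m = 3.6197 mm
difference = 4.6570 − 3.6197 = 1.0373 mm

1.04 mm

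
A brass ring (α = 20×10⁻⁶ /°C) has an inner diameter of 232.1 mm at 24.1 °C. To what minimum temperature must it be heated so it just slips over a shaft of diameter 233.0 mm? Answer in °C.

T = 218 °C

Required Δd = 233.0 − 232.1 = 0.9 mm
Δd = αd₀ΔT ⇒ ΔT = Δd/(αd₀) = 0.9 / (20×10⁻⁶ × 232.1) = 193.88 K
T_min = 24.1 + 193.88 = 217.98 °C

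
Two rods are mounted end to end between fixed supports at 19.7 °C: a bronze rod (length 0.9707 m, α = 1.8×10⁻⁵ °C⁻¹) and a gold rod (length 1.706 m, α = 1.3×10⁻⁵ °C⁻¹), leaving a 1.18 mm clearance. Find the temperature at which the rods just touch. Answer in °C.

α₁L₁ = 1.74726×10⁻⁵ m/K, α₂L₂ = 2.2178×10⁻⁵ m/K → total 3.96506×10⁻⁵ m/K
ΔT = g/(α₁L₁+α₂L₂) = 1.18×10⁻³ / 3.96506×10⁻⁵ = 29.760 K
T = 19.7 + 29.760 = 49.460 °C

T = 49.5 °C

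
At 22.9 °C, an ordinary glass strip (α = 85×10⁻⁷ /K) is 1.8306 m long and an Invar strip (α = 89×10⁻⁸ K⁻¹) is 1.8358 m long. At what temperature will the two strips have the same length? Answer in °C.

Equal length when α₁L₁ΔT − α₂L₂ΔT = L₂ − L₁ = 5.20×10⁻³ m
α₁L₁ = 1.55601×10⁻⁵, α₂L₂ = 1.633862×10⁻⁶ → Δ(αL) = 1.3926238×10⁻⁵ m/K
ΔT = 5.20×10⁻³ / 1.3926238×10⁻⁵ = 373.396 K, so T = 22.9 + 373.396 = 396.296 °C

T = 396.3 °C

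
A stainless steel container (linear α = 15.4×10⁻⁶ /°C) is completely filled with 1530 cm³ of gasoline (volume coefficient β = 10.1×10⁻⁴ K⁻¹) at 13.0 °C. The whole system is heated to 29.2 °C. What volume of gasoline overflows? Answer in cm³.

23.9 cm³

The container also expands: β_container ≈ 3α = 4.62×10⁻⁵ /K
Net overflow = V₀(β_liq − 3α_cont)ΔT
β − 3α = 1.01×10⁻³ − 4.62×10⁻⁵ = 9.638×10⁻⁴ /K; ΔT = 16.2 K
ΔV = 1530 × 9.638×10⁻⁴ × 16.2 = 23.9 cm³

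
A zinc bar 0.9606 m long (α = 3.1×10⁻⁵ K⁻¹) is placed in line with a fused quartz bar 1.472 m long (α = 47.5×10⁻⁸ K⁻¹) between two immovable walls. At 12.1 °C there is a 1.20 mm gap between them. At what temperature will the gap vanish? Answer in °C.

α₁L₁ = 2.97786×10⁻⁵ m/K, α₂L₂ = 6.992×10⁻⁷ m/K → total 3.04778×10⁻⁵ m/K
ΔT = g/(α₁L₁+α₂L₂) = 1.20×10⁻³ / 3.04778×10⁻⁵ = 39.373 K
T = 12.1 + 39.373 = 51.473 °C

T = 51.5 °C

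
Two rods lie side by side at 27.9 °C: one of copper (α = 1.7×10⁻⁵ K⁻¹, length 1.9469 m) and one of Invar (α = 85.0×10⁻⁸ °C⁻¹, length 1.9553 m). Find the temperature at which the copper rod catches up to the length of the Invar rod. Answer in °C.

T = 295.1 °C

L₁(1 + α₁ΔT) = L₂(1 + α₂ΔT) ⇒ ΔT = (L₂ − L₁)/(α₁L₁ − α₂L₂)
L₂ − L₁ = 1.9553 − 1.9469 = 8.40×10⁻³ m
α₁L₁ − α₂L₂ = 1.7×10⁻⁵×1.9469 − 85.0×10⁻⁸×1.9553 = 3.1435295×10⁻⁵ m/K
ΔT = 8.40×10⁻³ / 3.1435295×10⁻⁵ = 267.216 K
T = 27.9 + 267.216 = 295.116 °C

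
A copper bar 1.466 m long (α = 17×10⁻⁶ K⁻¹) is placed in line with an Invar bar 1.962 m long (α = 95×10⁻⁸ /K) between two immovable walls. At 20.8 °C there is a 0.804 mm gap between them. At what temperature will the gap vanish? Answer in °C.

α₁L₁ = 2.4922×10⁻⁵ m/K, α₂L₂ = 1.8639×10⁻⁶ m/K → total 2.67859×10⁻⁵ m/K
ΔT = g/(α₁L₁+α₂L₂) = 8.04×10⁻⁴ / 2.67859×10⁻⁵ = 30.016 K
T = 20.8 + 30.016 = 50.816 °C

T = 50.8 °C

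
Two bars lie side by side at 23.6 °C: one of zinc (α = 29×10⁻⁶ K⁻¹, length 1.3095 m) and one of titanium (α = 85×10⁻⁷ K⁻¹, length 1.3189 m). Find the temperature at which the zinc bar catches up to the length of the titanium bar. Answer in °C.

T = 374.8 °C

L₁(1 + α₁ΔT) = L₂(1 + α₂ΔT) ⇒ ΔT = (L₂ − L₁)/(α₁L₁ − α₂L₂)
L₂ − L₁ = 1.3189 − 1.3095 = 9.40×10⁻³ m
α₁L₁ − α₂L₂ = 29×10⁻⁶×1.3095 − 85×10⁻⁷×1.3189 = 2.676485×10⁻⁵ m/K
ΔT = 9.40×10⁻³ / 2.676485×10⁻⁵ = 351.207 K
T = 23.6 + 351.207 = 374.807 °C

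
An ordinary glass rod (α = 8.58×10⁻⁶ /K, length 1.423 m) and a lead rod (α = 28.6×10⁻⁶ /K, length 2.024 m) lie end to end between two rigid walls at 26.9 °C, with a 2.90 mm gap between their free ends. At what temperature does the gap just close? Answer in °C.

T = 68.3 °C

α₁L₁ = 1.220934×10⁻⁵ m/K, α₂L₂ = 5.78864×10⁻⁵ m/K → total 7.009574×10⁻⁵ m/K
ΔT = g/(α₁L₁+α₂L₂) = 2.90×10⁻³ / 7.009574×10⁻⁵ = 41.372 K
T = 26.9 + 41.372 = 68.272 °C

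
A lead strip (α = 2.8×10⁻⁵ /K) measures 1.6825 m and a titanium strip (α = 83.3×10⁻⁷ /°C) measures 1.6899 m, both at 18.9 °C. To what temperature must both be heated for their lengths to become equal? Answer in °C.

L₁(1 + α₁ΔT) = L₂(1 + α₂ΔT) ⇒ ΔT = (L₂ − L₁)/(α₁L₁ − α₂L₂)
L₂ − L₁ = 1.6899 − 1.6825 = 7.40×10⁻³ m
α₁L₁ − α₂L₂ = 2.8×10⁻⁵×1.6825 − 83.3×10⁻⁷×1.6899 = 3.3033133×10⁻⁵ m/K
ΔT = 7.40×10⁻³ / 3.3033133×10⁻⁵ = 224.018 K
T = 18.9 + 224.018 = 242.918 °C

T = 242.9 °C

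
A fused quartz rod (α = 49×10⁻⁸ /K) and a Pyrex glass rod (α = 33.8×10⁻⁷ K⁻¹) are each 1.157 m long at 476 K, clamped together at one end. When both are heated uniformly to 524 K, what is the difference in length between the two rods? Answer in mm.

ΔT = 48 K
fused quartz: ΔL = 49×10⁻⁸ × 1.157 m × 48 = 2.7213×10⁻⁵ m = 0.027213 mm
Pyrex glass: ΔL = 33.8×10⁻⁷ × 1.157 m × 48 = 1.8771×10⁻⁴ m = 0.18771 mm
difference = 0.18771 − 0.027213 = 0.160497 mm

0.160 mm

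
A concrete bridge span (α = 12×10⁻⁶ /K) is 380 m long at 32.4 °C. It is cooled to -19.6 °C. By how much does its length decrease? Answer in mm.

|ΔT| = |-19.6 − 32.4| = 52.0 K
ΔL = αL₀ΔT = (12×10⁻⁶)(380)(52.0) = 2.37×10⁻¹ m

ΔL = 237 mm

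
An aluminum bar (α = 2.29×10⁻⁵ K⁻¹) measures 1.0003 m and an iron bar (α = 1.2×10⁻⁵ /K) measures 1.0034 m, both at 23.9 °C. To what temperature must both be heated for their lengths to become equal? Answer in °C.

T = 309.2 °C

Equal length when α₁L₁ΔT − α₂L₂ΔT = L₂ − L₁ = 3.10×10⁻³ m
α₁L₁ = 2.290687×10⁻⁵, α₂L₂ = 1.20408×10⁻⁵ → Δ(αL) = 1.086607×10⁻⁵ m/K
ΔT = 3.10×10⁻³ / 1.086607×10⁻⁵ = 285.292 K, so T = 23.9 + 285.292 = 309.192 °C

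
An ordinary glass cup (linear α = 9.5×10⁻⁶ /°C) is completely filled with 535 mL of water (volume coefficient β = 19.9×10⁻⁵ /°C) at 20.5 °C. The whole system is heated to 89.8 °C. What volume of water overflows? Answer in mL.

The cup also expands: β_container ≈ 3α = 2.85×10⁻⁵ /K
Net overflow = V₀(β_liq − 3α_cont)ΔT
β − 3α = 1.99×10⁻⁴ − 2.85×10⁻⁵ = 1.705×10⁻⁴ /K; ΔT = 69.3 K
ΔV = 535 × 1.705×10⁻⁴ × 69.3 = 6.32 mL

6.32 mL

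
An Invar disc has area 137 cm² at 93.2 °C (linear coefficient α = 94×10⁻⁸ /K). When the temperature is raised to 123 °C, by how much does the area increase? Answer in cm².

ΔA = 0.00768 cm²

Area coefficient ≈ 2α; |ΔT| = 29.8 K
ΔA = 2αA₀ΔT = 2(94×10⁻⁸)(137)(29.8) = 7.68×10⁻³ cm²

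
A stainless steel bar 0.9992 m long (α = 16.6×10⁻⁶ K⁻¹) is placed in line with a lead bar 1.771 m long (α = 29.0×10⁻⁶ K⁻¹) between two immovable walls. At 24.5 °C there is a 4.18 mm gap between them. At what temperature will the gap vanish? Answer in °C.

α₁L₁ = 1.658672×10⁻⁵ m/K, α₂L₂ = 5.1359×10⁻⁵ m/K → total 6.794572×10⁻⁵ m/K
ΔT = g/(α₁L₁+α₂L₂) = 4.18×10⁻³ / 6.794572×10⁻⁵ = 61.520 K
T = 24.5 + 61.520 = 86.020 °C

T = 86.0 °C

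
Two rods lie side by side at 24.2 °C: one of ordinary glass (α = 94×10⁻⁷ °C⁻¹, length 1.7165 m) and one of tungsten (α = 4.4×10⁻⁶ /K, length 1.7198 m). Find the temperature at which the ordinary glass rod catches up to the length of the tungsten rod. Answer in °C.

T = 409.4 °C

Equal length when α₁L₁ΔT − α₂L₂ΔT = L₂ − L₁ = 3.30×10⁻³ m
α₁L₁ = 1.61351×10⁻⁵, α₂L₂ = 7.56712×10⁻⁶ → Δ(αL) = 8.56798×10⁻⁶ m/K
ΔT = 3.30×10⁻³ / 8.56798×10⁻⁶ = 385.155 K, so T = 24.2 + 385.155 = 409.355 °C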